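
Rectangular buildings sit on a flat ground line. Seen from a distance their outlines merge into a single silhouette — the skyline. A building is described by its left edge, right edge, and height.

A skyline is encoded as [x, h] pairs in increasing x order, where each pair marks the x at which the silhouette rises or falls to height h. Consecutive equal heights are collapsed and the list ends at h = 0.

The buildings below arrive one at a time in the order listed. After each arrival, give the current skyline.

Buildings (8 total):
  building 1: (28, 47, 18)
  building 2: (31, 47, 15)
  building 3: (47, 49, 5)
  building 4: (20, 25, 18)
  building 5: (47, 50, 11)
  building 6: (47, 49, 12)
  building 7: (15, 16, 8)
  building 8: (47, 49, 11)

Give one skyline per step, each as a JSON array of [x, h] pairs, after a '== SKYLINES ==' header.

== SKYLINES ==
[[28,18],[47,0]]
[[28,18],[47,0]]
[[28,18],[47,5],[49,0]]
[[20,18],[25,0],[28,18],[47,5],[49,0]]
[[20,18],[25,0],[28,18],[47,11],[50,0]]
[[20,18],[25,0],[28,18],[47,12],[49,11],[50,0]]
[[15,8],[16,0],[20,18],[25,0],[28,18],[47,12],[49,11],[50,0]]
[[15,8],[16,0],[20,18],[25,0],[28,18],[47,12],[49,11],[50,0]]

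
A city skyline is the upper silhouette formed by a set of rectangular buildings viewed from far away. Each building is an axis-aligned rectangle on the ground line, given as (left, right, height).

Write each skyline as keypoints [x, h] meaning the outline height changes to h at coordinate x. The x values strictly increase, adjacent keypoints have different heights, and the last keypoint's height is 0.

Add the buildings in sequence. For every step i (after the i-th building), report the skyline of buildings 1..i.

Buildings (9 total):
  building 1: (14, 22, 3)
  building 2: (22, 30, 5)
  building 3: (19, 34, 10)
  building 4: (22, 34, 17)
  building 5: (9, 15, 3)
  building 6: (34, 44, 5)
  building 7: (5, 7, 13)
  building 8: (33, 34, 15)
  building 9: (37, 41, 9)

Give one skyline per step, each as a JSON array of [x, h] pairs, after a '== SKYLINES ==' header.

== SKYLINES ==
[[14,3],[22,0]]
[[14,3],[22,5],[30,0]]
[[14,3],[19,10],[34,0]]
[[14,3],[19,10],[22,17],[34,0]]
[[9,3],[19,10],[22,17],[34,0]]
[[9,3],[19,10],[22,17],[34,5],[44,0]]
[[5,13],[7,0],[9,3],[19,10],[22,17],[34,5],[44,0]]
[[5,13],[7,0],[9,3],[19,10],[22,17],[34,5],[44,0]]
[[5,13],[7,0],[9,3],[19,10],[22,17],[34,5],[37,9],[41,5],[44,0]]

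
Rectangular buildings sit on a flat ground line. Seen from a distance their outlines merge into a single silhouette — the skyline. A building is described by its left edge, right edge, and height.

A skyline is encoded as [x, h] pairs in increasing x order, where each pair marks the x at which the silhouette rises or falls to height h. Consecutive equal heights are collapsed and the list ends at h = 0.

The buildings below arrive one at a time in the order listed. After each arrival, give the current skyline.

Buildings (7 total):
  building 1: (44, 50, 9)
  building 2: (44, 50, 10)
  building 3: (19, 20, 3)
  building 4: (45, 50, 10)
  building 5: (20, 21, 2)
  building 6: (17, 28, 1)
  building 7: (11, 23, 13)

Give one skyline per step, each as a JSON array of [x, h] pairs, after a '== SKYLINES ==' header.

== SKYLINES ==
[[44,9],[50,0]]
[[44,10],[50,0]]
[[19,3],[20,0],[44,10],[50,0]]
[[19,3],[20,0],[44,10],[50,0]]
[[19,3],[20,2],[21,0],[44,10],[50,0]]
[[17,1],[19,3],[20,2],[21,1],[28,0],[44,10],[50,0]]
[[11,13],[23,1],[28,0],[44,10],[50,0]]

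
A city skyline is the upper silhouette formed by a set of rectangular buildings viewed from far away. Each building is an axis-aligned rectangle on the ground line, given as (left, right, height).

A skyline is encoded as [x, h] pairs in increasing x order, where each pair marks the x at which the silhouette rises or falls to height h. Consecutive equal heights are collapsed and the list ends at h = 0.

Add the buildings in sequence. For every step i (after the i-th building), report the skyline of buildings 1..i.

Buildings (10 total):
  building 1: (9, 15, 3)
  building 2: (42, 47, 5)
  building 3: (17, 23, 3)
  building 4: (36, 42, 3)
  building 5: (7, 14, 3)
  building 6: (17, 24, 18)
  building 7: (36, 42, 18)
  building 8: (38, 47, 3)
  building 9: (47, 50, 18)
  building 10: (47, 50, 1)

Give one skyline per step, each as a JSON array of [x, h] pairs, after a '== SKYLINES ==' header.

== SKYLINES ==
[[9,3],[15,0]]
[[9,3],[15,0],[42,5],[47,0]]
[[9,3],[15,0],[17,3],[23,0],[42,5],[47,0]]
[[9,3],[15,0],[17,3],[23,0],[36,3],[42,5],[47,0]]
[[7,3],[15,0],[17,3],[23,0],[36,3],[42,5],[47,0]]
[[7,3],[15,0],[17,18],[24,0],[36,3],[42,5],[47,0]]
[[7,3],[15,0],[17,18],[24,0],[36,18],[42,5],[47,0]]
[[7,3],[15,0],[17,18],[24,0],[36,18],[42,5],[47,0]]
[[7,3],[15,0],[17,18],[24,0],[36,18],[42,5],[47,18],[50,0]]
[[7,3],[15,0],[17,18],[24,0],[36,18],[42,5],[47,18],[50,0]]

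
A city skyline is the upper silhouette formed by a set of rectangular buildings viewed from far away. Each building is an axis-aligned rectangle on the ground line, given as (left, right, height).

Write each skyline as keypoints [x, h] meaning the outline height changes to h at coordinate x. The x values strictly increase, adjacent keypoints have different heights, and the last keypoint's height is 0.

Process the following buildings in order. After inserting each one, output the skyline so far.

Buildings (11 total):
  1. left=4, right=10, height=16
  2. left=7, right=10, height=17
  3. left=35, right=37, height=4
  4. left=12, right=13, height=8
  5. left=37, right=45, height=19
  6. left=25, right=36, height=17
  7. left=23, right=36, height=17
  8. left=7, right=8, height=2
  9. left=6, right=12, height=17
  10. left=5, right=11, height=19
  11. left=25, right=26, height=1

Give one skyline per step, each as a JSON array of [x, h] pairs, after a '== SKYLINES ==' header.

== SKYLINES ==
[[4,16],[10,0]]
[[4,16],[7,17],[10,0]]
[[4,16],[7,17],[10,0],[35,4],[37,0]]
[[4,16],[7,17],[10,0],[12,8],[13,0],[35,4],[37,0]]
[[4,16],[7,17],[10,0],[12,8],[13,0],[35,4],[37,19],[45,0]]
[[4,16],[7,17],[10,0],[12,8],[13,0],[25,17],[36,4],[37,19],[45,0]]
[[4,16],[7,17],[10,0],[12,8],[13,0],[23,17],[36,4],[37,19],[45,0]]
[[4,16],[7,17],[10,0],[12,8],[13,0],[23,17],[36,4],[37,19],[45,0]]
[[4,16],[6,17],[12,8],[13,0],[23,17],[36,4],[37,19],[45,0]]
[[4,16],[5,19],[11,17],[12,8],[13,0],[23,17],[36,4],[37,19],[45,0]]
[[4,16],[5,19],[11,17],[12,8],[13,0],[23,17],[36,4],[37,19],[45,0]]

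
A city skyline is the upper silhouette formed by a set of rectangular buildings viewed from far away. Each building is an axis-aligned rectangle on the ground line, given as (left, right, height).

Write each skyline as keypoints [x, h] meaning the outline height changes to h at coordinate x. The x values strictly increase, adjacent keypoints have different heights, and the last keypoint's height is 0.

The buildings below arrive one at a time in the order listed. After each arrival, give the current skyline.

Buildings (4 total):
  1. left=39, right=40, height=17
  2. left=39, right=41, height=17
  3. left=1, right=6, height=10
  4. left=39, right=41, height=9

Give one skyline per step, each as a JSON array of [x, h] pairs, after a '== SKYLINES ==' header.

== SKYLINES ==
[[39,17],[40,0]]
[[39,17],[41,0]]
[[1,10],[6,0],[39,17],[41,0]]
[[1,10],[6,0],[39,17],[41,0]]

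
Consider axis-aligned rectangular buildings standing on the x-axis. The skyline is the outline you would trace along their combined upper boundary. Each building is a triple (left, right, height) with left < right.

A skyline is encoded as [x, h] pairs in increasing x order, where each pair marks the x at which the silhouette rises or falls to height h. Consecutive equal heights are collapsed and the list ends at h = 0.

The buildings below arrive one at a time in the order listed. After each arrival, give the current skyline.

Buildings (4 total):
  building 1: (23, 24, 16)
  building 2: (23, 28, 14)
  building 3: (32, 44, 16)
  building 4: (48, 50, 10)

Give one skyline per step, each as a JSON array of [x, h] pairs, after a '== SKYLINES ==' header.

== SKYLINES ==
[[23,16],[24,0]]
[[23,16],[24,14],[28,0]]
[[23,16],[24,14],[28,0],[32,16],[44,0]]
[[23,16],[24,14],[28,0],[32,16],[44,0],[48,10],[50,0]]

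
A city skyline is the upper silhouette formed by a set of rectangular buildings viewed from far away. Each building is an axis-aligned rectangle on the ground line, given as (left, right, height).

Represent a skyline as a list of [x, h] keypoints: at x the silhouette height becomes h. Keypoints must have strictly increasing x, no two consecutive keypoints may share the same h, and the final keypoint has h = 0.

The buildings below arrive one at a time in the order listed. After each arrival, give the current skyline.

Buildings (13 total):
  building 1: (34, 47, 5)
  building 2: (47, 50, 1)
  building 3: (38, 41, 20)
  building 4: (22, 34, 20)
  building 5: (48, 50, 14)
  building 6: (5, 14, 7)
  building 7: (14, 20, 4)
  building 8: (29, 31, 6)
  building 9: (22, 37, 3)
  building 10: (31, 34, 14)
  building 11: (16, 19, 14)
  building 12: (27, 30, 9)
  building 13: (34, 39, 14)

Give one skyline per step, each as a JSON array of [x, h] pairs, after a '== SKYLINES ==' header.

== SKYLINES ==
[[34,5],[47,0]]
[[34,5],[47,1],[50,0]]
[[34,5],[38,20],[41,5],[47,1],[50,0]]
[[22,20],[34,5],[38,20],[41,5],[47,1],[50,0]]
[[22,20],[34,5],[38,20],[41,5],[47,1],[48,14],[50,0]]
[[5,7],[14,0],[22,20],[34,5],[38,20],[41,5],[47,1],[48,14],[50,0]]
[[5,7],[14,4],[20,0],[22,20],[34,5],[38,20],[41,5],[47,1],[48,14],[50,0]]
[[5,7],[14,4],[20,0],[22,20],[34,5],[38,20],[41,5],[47,1],[48,14],[50,0]]
[[5,7],[14,4],[20,0],[22,20],[34,5],[38,20],[41,5],[47,1],[48,14],[50,0]]
[[5,7],[14,4],[20,0],[22,20],[34,5],[38,20],[41,5],[47,1],[48,14],[50,0]]
[[5,7],[14,4],[16,14],[19,4],[20,0],[22,20],[34,5],[38,20],[41,5],[47,1],[48,14],[50,0]]
[[5,7],[14,4],[16,14],[19,4],[20,0],[22,20],[34,5],[38,20],[41,5],[47,1],[48,14],[50,0]]
[[5,7],[14,4],[16,14],[19,4],[20,0],[22,20],[34,14],[38,20],[41,5],[47,1],[48,14],[50,0]]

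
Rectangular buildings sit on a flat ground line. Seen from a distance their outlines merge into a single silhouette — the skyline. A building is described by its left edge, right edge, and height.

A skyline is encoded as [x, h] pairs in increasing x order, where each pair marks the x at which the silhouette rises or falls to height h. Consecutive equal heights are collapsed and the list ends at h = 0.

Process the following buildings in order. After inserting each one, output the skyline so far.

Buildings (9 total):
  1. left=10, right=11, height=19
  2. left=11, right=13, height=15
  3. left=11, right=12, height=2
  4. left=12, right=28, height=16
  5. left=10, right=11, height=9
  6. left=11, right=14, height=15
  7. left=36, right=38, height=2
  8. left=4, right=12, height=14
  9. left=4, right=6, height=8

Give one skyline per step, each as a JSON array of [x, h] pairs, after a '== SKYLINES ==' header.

== SKYLINES ==
[[10,19],[11,0]]
[[10,19],[11,15],[13,0]]
[[10,19],[11,15],[13,0]]
[[10,19],[11,15],[12,16],[28,0]]
[[10,19],[11,15],[12,16],[28,0]]
[[10,19],[11,15],[12,16],[28,0]]
[[10,19],[11,15],[12,16],[28,0],[36,2],[38,0]]
[[4,14],[10,19],[11,15],[12,16],[28,0],[36,2],[38,0]]
[[4,14],[10,19],[11,15],[12,16],[28,0],[36,2],[38,0]]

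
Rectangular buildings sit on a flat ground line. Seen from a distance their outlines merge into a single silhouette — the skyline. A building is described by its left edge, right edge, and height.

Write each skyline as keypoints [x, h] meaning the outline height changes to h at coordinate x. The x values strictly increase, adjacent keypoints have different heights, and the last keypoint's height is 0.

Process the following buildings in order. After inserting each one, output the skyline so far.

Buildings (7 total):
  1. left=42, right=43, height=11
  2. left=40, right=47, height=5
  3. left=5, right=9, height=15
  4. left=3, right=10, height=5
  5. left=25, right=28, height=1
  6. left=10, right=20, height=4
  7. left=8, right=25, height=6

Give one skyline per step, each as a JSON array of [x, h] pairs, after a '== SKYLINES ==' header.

== SKYLINES ==
[[42,11],[43,0]]
[[40,5],[42,11],[43,5],[47,0]]
[[5,15],[9,0],[40,5],[42,11],[43,5],[47,0]]
[[3,5],[5,15],[9,5],[10,0],[40,5],[42,11],[43,5],[47,0]]
[[3,5],[5,15],[9,5],[10,0],[25,1],[28,0],[40,5],[42,11],[43,5],[47,0]]
[[3,5],[5,15],[9,5],[10,4],[20,0],[25,1],[28,0],[40,5],[42,11],[43,5],[47,0]]
[[3,5],[5,15],[9,6],[25,1],[28,0],[40,5],[42,11],[43,5],[47,0]]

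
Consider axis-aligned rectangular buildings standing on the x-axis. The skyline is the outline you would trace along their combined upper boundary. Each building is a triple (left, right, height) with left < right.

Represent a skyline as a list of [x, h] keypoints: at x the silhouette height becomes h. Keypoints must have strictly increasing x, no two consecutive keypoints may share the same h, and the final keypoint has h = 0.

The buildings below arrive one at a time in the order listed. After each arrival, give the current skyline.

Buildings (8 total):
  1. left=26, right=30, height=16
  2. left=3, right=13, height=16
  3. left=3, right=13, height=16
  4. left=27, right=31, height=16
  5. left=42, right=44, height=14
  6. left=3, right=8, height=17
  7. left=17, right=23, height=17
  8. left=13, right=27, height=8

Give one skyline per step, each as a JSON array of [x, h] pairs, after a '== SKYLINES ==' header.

== SKYLINES ==
[[26,16],[30,0]]
[[3,16],[13,0],[26,16],[30,0]]
[[3,16],[13,0],[26,16],[30,0]]
[[3,16],[13,0],[26,16],[31,0]]
[[3,16],[13,0],[26,16],[31,0],[42,14],[44,0]]
[[3,17],[8,16],[13,0],[26,16],[31,0],[42,14],[44,0]]
[[3,17],[8,16],[13,0],[17,17],[23,0],[26,16],[31,0],[42,14],[44,0]]
[[3,17],[8,16],[13,8],[17,17],[23,8],[26,16],[31,0],[42,14],[44,0]]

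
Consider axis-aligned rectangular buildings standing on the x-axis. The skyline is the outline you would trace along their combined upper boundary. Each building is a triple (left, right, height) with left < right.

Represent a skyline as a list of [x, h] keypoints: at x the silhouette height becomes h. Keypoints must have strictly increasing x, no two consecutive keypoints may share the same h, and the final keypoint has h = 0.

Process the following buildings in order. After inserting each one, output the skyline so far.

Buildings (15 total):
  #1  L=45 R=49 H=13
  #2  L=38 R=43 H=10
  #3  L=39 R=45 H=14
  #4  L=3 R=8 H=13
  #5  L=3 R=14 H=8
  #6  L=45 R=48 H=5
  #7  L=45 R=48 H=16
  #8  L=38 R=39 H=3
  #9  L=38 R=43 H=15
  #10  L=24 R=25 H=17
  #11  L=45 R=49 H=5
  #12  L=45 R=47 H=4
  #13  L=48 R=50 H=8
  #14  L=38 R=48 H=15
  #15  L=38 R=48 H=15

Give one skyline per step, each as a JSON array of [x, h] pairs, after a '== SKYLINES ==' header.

== SKYLINES ==
[[45,13],[49,0]]
[[38,10],[43,0],[45,13],[49,0]]
[[38,10],[39,14],[45,13],[49,0]]
[[3,13],[8,0],[38,10],[39,14],[45,13],[49,0]]
[[3,13],[8,8],[14,0],[38,10],[39,14],[45,13],[49,0]]
[[3,13],[8,8],[14,0],[38,10],[39,14],[45,13],[49,0]]
[[3,13],[8,8],[14,0],[38,10],[39,14],[45,16],[48,13],[49,0]]
[[3,13],[8,8],[14,0],[38,10],[39,14],[45,16],[48,13],[49,0]]
[[3,13],[8,8],[14,0],[38,15],[43,14],[45,16],[48,13],[49,0]]
[[3,13],[8,8],[14,0],[24,17],[25,0],[38,15],[43,14],[45,16],[48,13],[49,0]]
[[3,13],[8,8],[14,0],[24,17],[25,0],[38,15],[43,14],[45,16],[48,13],[49,0]]
[[3,13],[8,8],[14,0],[24,17],[25,0],[38,15],[43,14],[45,16],[48,13],[49,0]]
[[3,13],[8,8],[14,0],[24,17],[25,0],[38,15],[43,14],[45,16],[48,13],[49,8],[50,0]]
[[3,13],[8,8],[14,0],[24,17],[25,0],[38,15],[45,16],[48,13],[49,8],[50,0]]
[[3,13],[8,8],[14,0],[24,17],[25,0],[38,15],[45,16],[48,13],[49,8],[50,0]]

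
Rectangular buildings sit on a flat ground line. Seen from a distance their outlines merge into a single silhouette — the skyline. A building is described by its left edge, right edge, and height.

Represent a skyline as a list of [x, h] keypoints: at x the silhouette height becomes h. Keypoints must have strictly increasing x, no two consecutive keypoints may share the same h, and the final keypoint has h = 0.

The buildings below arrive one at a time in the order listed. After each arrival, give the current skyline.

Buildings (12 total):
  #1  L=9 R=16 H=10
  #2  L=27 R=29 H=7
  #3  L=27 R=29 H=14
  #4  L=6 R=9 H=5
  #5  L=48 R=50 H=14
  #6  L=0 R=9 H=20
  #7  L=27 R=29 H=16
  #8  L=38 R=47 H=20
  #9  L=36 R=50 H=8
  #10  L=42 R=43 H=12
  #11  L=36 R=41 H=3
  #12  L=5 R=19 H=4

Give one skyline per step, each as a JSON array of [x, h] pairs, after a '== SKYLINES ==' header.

== SKYLINES ==
[[9,10],[16,0]]
[[9,10],[16,0],[27,7],[29,0]]
[[9,10],[16,0],[27,14],[29,0]]
[[6,5],[9,10],[16,0],[27,14],[29,0]]
[[6,5],[9,10],[16,0],[27,14],[29,0],[48,14],[50,0]]
[[0,20],[9,10],[16,0],[27,14],[29,0],[48,14],[50,0]]
[[0,20],[9,10],[16,0],[27,16],[29,0],[48,14],[50,0]]
[[0,20],[9,10],[16,0],[27,16],[29,0],[38,20],[47,0],[48,14],[50,0]]
[[0,20],[9,10],[16,0],[27,16],[29,0],[36,8],[38,20],[47,8],[48,14],[50,0]]
[[0,20],[9,10],[16,0],[27,16],[29,0],[36,8],[38,20],[47,8],[48,14],[50,0]]
[[0,20],[9,10],[16,0],[27,16],[29,0],[36,8],[38,20],[47,8],[48,14],[50,0]]
[[0,20],[9,10],[16,4],[19,0],[27,16],[29,0],[36,8],[38,20],[47,8],[48,14],[50,0]]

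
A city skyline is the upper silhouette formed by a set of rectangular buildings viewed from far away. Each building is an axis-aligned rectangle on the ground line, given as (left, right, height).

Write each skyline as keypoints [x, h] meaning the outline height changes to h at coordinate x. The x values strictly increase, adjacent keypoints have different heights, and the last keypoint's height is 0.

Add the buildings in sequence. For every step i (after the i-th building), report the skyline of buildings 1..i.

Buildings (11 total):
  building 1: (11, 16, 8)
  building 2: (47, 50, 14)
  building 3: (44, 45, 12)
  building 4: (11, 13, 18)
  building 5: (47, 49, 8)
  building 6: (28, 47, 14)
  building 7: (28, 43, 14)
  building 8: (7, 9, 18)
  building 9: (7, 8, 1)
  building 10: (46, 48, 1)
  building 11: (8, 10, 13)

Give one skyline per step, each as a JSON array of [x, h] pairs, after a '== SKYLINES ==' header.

== SKYLINES ==
[[11,8],[16,0]]
[[11,8],[16,0],[47,14],[50,0]]
[[11,8],[16,0],[44,12],[45,0],[47,14],[50,0]]
[[11,18],[13,8],[16,0],[44,12],[45,0],[47,14],[50,0]]
[[11,18],[13,8],[16,0],[44,12],[45,0],[47,14],[50,0]]
[[11,18],[13,8],[16,0],[28,14],[50,0]]
[[11,18],[13,8],[16,0],[28,14],[50,0]]
[[7,18],[9,0],[11,18],[13,8],[16,0],[28,14],[50,0]]
[[7,18],[9,0],[11,18],[13,8],[16,0],[28,14],[50,0]]
[[7,18],[9,0],[11,18],[13,8],[16,0],[28,14],[50,0]]
[[7,18],[9,13],[10,0],[11,18],[13,8],[16,0],[28,14],[50,0]]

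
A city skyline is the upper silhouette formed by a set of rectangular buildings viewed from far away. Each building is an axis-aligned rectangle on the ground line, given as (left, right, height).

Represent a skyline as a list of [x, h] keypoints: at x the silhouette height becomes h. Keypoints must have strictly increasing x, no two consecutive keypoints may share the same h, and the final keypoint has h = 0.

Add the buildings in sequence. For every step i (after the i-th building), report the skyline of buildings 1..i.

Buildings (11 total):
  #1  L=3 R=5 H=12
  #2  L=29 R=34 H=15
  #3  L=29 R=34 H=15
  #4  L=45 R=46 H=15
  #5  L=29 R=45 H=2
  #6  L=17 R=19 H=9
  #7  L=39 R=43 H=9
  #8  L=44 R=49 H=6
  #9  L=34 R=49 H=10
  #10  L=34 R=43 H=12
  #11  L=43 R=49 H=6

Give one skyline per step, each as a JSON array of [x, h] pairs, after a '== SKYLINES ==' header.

== SKYLINES ==
[[3,12],[5,0]]
[[3,12],[5,0],[29,15],[34,0]]
[[3,12],[5,0],[29,15],[34,0]]
[[3,12],[5,0],[29,15],[34,0],[45,15],[46,0]]
[[3,12],[5,0],[29,15],[34,2],[45,15],[46,0]]
[[3,12],[5,0],[17,9],[19,0],[29,15],[34,2],[45,15],[46,0]]
[[3,12],[5,0],[17,9],[19,0],[29,15],[34,2],[39,9],[43,2],[45,15],[46,0]]
[[3,12],[5,0],[17,9],[19,0],[29,15],[34,2],[39,9],[43,2],[44,6],[45,15],[46,6],[49,0]]
[[3,12],[5,0],[17,9],[19,0],[29,15],[34,10],[45,15],[46,10],[49,0]]
[[3,12],[5,0],[17,9],[19,0],[29,15],[34,12],[43,10],[45,15],[46,10],[49,0]]
[[3,12],[5,0],[17,9],[19,0],[29,15],[34,12],[43,10],[45,15],[46,10],[49,0]]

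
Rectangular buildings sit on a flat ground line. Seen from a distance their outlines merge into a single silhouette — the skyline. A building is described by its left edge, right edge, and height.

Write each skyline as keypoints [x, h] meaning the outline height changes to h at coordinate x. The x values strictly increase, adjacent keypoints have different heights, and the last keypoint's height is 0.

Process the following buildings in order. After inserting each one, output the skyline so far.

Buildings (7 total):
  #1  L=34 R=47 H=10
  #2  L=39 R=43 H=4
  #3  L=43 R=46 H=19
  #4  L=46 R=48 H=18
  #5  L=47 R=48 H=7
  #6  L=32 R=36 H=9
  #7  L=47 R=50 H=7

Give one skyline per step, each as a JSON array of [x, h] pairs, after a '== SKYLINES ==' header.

== SKYLINES ==
[[34,10],[47,0]]
[[34,10],[47,0]]
[[34,10],[43,19],[46,10],[47,0]]
[[34,10],[43,19],[46,18],[48,0]]
[[34,10],[43,19],[46,18],[48,0]]
[[32,9],[34,10],[43,19],[46,18],[48,0]]
[[32,9],[34,10],[43,19],[46,18],[48,7],[50,0]]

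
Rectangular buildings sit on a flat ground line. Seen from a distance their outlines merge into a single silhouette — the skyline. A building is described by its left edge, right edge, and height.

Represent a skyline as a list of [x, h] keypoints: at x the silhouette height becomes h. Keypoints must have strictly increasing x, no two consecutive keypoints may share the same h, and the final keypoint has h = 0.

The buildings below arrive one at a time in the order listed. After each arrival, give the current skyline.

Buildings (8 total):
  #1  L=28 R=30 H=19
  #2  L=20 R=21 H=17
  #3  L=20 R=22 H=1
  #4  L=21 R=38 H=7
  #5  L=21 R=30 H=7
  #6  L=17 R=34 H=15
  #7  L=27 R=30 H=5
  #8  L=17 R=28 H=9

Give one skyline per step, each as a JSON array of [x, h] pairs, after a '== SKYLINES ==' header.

== SKYLINES ==
[[28,19],[30,0]]
[[20,17],[21,0],[28,19],[30,0]]
[[20,17],[21,1],[22,0],[28,19],[30,0]]
[[20,17],[21,7],[28,19],[30,7],[38,0]]
[[20,17],[21,7],[28,19],[30,7],[38,0]]
[[17,15],[20,17],[21,15],[28,19],[30,15],[34,7],[38,0]]
[[17,15],[20,17],[21,15],[28,19],[30,15],[34,7],[38,0]]
[[17,15],[20,17],[21,15],[28,19],[30,15],[34,7],[38,0]]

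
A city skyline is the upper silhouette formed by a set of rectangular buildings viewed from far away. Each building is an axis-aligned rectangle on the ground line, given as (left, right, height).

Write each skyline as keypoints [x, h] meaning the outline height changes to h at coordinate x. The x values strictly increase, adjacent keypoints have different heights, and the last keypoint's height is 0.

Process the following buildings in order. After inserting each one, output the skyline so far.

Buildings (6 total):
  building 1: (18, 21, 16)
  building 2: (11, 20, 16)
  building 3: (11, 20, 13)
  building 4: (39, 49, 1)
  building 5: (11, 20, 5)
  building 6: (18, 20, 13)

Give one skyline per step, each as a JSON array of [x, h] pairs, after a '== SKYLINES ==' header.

== SKYLINES ==
[[18,16],[21,0]]
[[11,16],[21,0]]
[[11,16],[21,0]]
[[11,16],[21,0],[39,1],[49,0]]
[[11,16],[21,0],[39,1],[49,0]]
[[11,16],[21,0],[39,1],[49,0]]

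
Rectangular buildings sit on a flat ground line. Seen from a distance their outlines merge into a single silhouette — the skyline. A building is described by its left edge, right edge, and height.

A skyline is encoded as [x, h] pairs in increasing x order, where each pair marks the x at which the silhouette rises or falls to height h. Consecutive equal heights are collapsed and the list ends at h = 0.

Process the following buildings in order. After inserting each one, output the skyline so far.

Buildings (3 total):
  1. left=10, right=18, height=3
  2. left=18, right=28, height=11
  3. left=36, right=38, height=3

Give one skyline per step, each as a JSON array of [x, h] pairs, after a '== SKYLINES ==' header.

== SKYLINES ==
[[10,3],[18,0]]
[[10,3],[18,11],[28,0]]
[[10,3],[18,11],[28,0],[36,3],[38,0]]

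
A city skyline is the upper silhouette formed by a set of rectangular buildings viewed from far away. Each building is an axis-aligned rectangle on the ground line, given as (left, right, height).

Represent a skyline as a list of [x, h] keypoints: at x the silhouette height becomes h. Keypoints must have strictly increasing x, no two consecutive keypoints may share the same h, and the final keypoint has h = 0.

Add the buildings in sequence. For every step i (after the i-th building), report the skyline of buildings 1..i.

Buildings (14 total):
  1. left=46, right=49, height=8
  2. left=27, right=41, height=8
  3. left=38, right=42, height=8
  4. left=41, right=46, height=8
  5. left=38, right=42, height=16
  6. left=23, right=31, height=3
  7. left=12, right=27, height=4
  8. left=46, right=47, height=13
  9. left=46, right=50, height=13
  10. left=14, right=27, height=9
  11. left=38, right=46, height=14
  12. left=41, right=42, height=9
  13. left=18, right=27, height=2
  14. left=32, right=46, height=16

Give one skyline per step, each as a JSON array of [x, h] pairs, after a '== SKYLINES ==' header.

== SKYLINES ==
[[46,8],[49,0]]
[[27,8],[41,0],[46,8],[49,0]]
[[27,8],[42,0],[46,8],[49,0]]
[[27,8],[49,0]]
[[27,8],[38,16],[42,8],[49,0]]
[[23,3],[27,8],[38,16],[42,8],[49,0]]
[[12,4],[27,8],[38,16],[42,8],[49,0]]
[[12,4],[27,8],[38,16],[42,8],[46,13],[47,8],[49,0]]
[[12,4],[27,8],[38,16],[42,8],[46,13],[50,0]]
[[12,4],[14,9],[27,8],[38,16],[42,8],[46,13],[50,0]]
[[12,4],[14,9],[27,8],[38,16],[42,14],[46,13],[50,0]]
[[12,4],[14,9],[27,8],[38,16],[42,14],[46,13],[50,0]]
[[12,4],[14,9],[27,8],[38,16],[42,14],[46,13],[50,0]]
[[12,4],[14,9],[27,8],[32,16],[46,13],[50,0]]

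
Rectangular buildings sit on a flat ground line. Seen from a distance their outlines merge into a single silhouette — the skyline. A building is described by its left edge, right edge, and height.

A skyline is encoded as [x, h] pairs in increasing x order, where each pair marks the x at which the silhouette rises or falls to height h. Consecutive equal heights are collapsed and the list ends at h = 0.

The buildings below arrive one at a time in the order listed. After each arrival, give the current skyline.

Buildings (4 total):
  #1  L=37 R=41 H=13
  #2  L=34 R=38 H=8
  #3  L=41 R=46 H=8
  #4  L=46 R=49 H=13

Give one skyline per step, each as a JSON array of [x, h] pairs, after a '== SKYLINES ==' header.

== SKYLINES ==
[[37,13],[41,0]]
[[34,8],[37,13],[41,0]]
[[34,8],[37,13],[41,8],[46,0]]
[[34,8],[37,13],[41,8],[46,13],[49,0]]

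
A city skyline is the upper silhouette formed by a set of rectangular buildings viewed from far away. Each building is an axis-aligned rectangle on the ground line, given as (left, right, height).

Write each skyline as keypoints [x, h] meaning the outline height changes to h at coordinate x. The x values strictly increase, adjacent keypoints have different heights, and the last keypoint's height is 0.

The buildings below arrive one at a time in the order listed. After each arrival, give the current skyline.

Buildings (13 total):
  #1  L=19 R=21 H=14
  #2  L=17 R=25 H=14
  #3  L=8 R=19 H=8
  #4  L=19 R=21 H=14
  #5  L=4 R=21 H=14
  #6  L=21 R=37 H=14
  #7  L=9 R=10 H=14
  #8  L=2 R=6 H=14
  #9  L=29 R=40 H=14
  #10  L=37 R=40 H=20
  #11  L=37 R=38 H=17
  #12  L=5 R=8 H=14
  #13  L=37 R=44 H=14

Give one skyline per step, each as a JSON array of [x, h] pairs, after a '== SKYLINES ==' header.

== SKYLINES ==
[[19,14],[21,0]]
[[17,14],[25,0]]
[[8,8],[17,14],[25,0]]
[[8,8],[17,14],[25,0]]
[[4,14],[25,0]]
[[4,14],[37,0]]
[[4,14],[37,0]]
[[2,14],[37,0]]
[[2,14],[40,0]]
[[2,14],[37,20],[40,0]]
[[2,14],[37,20],[40,0]]
[[2,14],[37,20],[40,0]]
[[2,14],[37,20],[40,14],[44,0]]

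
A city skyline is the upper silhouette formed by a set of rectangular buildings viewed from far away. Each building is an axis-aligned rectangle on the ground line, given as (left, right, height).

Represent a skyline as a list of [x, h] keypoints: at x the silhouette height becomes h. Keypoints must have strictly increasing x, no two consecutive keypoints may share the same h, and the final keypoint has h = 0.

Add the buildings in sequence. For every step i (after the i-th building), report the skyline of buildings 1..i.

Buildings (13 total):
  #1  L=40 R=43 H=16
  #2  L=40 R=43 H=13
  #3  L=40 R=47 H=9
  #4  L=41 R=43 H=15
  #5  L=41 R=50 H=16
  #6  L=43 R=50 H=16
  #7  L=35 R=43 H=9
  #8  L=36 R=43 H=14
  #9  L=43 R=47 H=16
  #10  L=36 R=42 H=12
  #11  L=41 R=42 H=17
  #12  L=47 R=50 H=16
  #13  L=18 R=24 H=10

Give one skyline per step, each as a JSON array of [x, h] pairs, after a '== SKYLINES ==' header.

== SKYLINES ==
[[40,16],[43,0]]
[[40,16],[43,0]]
[[40,16],[43,9],[47,0]]
[[40,16],[43,9],[47,0]]
[[40,16],[50,0]]
[[40,16],[50,0]]
[[35,9],[40,16],[50,0]]
[[35,9],[36,14],[40,16],[50,0]]
[[35,9],[36,14],[40,16],[50,0]]
[[35,9],[36,14],[40,16],[50,0]]
[[35,9],[36,14],[40,16],[41,17],[42,16],[50,0]]
[[35,9],[36,14],[40,16],[41,17],[42,16],[50,0]]
[[18,10],[24,0],[35,9],[36,14],[40,16],[41,17],[42,16],[50,0]]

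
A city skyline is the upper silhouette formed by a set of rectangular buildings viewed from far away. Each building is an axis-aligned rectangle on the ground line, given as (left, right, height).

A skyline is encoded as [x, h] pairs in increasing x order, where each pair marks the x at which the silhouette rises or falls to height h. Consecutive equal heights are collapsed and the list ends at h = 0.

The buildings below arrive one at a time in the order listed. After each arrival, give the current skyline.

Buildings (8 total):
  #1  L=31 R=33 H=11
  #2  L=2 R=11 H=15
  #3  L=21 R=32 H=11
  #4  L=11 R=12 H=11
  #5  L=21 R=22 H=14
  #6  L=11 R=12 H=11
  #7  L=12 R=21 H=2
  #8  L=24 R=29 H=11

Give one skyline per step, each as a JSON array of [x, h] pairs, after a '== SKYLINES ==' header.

== SKYLINES ==
[[31,11],[33,0]]
[[2,15],[11,0],[31,11],[33,0]]
[[2,15],[11,0],[21,11],[33,0]]
[[2,15],[11,11],[12,0],[21,11],[33,0]]
[[2,15],[11,11],[12,0],[21,14],[22,11],[33,0]]
[[2,15],[11,11],[12,0],[21,14],[22,11],[33,0]]
[[2,15],[11,11],[12,2],[21,14],[22,11],[33,0]]
[[2,15],[11,11],[12,2],[21,14],[22,11],[33,0]]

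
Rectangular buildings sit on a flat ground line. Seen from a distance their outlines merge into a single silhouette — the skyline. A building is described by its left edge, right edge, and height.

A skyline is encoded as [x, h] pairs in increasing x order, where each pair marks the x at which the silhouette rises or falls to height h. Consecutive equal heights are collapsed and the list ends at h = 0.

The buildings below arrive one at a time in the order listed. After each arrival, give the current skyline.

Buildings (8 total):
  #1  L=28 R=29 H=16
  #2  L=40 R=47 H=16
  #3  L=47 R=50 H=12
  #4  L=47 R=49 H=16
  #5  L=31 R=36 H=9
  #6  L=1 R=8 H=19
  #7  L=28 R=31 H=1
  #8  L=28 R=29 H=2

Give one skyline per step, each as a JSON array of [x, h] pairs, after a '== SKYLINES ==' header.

== SKYLINES ==
[[28,16],[29,0]]
[[28,16],[29,0],[40,16],[47,0]]
[[28,16],[29,0],[40,16],[47,12],[50,0]]
[[28,16],[29,0],[40,16],[49,12],[50,0]]
[[28,16],[29,0],[31,9],[36,0],[40,16],[49,12],[50,0]]
[[1,19],[8,0],[28,16],[29,0],[31,9],[36,0],[40,16],[49,12],[50,0]]
[[1,19],[8,0],[28,16],[29,1],[31,9],[36,0],[40,16],[49,12],[50,0]]
[[1,19],[8,0],[28,16],[29,1],[31,9],[36,0],[40,16],[49,12],[50,0]]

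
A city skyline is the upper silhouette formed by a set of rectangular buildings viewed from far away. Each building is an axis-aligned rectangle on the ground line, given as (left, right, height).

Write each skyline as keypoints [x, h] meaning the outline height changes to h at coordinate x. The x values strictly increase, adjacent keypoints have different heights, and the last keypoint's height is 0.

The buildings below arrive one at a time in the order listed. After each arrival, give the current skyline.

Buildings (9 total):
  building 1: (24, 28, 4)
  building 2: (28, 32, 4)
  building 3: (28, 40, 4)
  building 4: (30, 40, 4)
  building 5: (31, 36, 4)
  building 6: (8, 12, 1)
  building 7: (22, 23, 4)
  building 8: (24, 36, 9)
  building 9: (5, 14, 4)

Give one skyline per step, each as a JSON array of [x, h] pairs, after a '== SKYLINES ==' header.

== SKYLINES ==
[[24,4],[28,0]]
[[24,4],[32,0]]
[[24,4],[40,0]]
[[24,4],[40,0]]
[[24,4],[40,0]]
[[8,1],[12,0],[24,4],[40,0]]
[[8,1],[12,0],[22,4],[23,0],[24,4],[40,0]]
[[8,1],[12,0],[22,4],[23,0],[24,9],[36,4],[40,0]]
[[5,4],[14,0],[22,4],[23,0],[24,9],[36,4],[40,0]]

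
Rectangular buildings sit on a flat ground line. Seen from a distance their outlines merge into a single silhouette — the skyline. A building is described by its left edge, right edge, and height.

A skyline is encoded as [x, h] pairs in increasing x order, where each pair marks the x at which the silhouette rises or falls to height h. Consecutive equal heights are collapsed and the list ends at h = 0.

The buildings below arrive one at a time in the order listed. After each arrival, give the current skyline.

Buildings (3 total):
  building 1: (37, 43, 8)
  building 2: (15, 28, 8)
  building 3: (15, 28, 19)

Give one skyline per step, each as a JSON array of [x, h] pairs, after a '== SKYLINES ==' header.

== SKYLINES ==
[[37,8],[43,0]]
[[15,8],[28,0],[37,8],[43,0]]
[[15,19],[28,0],[37,8],[43,0]]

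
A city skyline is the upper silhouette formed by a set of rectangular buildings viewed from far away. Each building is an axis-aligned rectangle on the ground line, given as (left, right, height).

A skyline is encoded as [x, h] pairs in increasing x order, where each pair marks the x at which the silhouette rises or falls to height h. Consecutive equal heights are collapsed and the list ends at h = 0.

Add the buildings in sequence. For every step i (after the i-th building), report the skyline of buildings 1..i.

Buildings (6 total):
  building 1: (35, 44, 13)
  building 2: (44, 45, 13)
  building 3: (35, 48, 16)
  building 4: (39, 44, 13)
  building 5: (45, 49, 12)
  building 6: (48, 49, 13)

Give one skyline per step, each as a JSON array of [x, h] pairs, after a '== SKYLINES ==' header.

== SKYLINES ==
[[35,13],[44,0]]
[[35,13],[45,0]]
[[35,16],[48,0]]
[[35,16],[48,0]]
[[35,16],[48,12],[49,0]]
[[35,16],[48,13],[49,0]]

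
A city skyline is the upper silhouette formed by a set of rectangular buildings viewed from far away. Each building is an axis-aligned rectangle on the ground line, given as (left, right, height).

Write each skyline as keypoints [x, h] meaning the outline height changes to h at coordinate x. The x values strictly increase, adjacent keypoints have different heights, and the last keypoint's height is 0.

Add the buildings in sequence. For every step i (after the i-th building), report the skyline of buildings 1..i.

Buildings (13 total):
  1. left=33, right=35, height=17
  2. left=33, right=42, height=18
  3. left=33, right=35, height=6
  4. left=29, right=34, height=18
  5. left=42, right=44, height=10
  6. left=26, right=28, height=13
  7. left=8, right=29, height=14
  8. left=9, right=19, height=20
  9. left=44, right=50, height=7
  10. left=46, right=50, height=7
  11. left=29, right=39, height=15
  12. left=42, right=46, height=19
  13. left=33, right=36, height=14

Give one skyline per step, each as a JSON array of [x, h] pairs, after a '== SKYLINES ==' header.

== SKYLINES ==
[[33,17],[35,0]]
[[33,18],[42,0]]
[[33,18],[42,0]]
[[29,18],[42,0]]
[[29,18],[42,10],[44,0]]
[[26,13],[28,0],[29,18],[42,10],[44,0]]
[[8,14],[29,18],[42,10],[44,0]]
[[8,14],[9,20],[19,14],[29,18],[42,10],[44,0]]
[[8,14],[9,20],[19,14],[29,18],[42,10],[44,7],[50,0]]
[[8,14],[9,20],[19,14],[29,18],[42,10],[44,7],[50,0]]
[[8,14],[9,20],[19,14],[29,18],[42,10],[44,7],[50,0]]
[[8,14],[9,20],[19,14],[29,18],[42,19],[46,7],[50,0]]
[[8,14],[9,20],[19,14],[29,18],[42,19],[46,7],[50,0]]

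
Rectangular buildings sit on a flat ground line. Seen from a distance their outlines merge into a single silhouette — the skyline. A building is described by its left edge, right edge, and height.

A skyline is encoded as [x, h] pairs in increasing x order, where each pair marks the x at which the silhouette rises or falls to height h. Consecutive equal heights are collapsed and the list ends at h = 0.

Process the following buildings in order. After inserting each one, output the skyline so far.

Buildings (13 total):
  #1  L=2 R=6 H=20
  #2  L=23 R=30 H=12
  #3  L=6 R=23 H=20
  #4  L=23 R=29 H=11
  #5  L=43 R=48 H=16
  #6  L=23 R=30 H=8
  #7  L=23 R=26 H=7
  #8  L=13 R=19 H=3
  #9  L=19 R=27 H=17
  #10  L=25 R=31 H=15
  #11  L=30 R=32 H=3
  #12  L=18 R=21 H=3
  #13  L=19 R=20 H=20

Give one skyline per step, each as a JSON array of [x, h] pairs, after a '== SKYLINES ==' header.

== SKYLINES ==
[[2,20],[6,0]]
[[2,20],[6,0],[23,12],[30,0]]
[[2,20],[23,12],[30,0]]
[[2,20],[23,12],[30,0]]
[[2,20],[23,12],[30,0],[43,16],[48,0]]
[[2,20],[23,12],[30,0],[43,16],[48,0]]
[[2,20],[23,12],[30,0],[43,16],[48,0]]
[[2,20],[23,12],[30,0],[43,16],[48,0]]
[[2,20],[23,17],[27,12],[30,0],[43,16],[48,0]]
[[2,20],[23,17],[27,15],[31,0],[43,16],[48,0]]
[[2,20],[23,17],[27,15],[31,3],[32,0],[43,16],[48,0]]
[[2,20],[23,17],[27,15],[31,3],[32,0],[43,16],[48,0]]
[[2,20],[23,17],[27,15],[31,3],[32,0],[43,16],[48,0]]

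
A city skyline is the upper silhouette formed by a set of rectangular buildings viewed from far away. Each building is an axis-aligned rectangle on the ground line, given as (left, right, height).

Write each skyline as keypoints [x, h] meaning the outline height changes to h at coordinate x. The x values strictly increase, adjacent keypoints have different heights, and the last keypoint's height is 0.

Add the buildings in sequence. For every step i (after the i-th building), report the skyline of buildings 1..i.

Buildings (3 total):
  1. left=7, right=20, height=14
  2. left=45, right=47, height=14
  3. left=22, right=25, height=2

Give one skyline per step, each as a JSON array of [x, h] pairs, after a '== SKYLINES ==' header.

== SKYLINES ==
[[7,14],[20,0]]
[[7,14],[20,0],[45,14],[47,0]]
[[7,14],[20,0],[22,2],[25,0],[45,14],[47,0]]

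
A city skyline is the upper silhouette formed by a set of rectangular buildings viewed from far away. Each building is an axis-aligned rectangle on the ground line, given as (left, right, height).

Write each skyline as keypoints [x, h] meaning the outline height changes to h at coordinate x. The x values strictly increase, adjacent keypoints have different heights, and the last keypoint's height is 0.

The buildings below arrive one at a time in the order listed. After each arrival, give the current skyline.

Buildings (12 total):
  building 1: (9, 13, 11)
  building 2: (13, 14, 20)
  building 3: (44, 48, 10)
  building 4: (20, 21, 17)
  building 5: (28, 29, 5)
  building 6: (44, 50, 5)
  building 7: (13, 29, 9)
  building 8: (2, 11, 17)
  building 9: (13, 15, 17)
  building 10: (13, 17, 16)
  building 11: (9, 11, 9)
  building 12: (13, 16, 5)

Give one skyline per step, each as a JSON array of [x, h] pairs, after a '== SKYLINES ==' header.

== SKYLINES ==
[[9,11],[13,0]]
[[9,11],[13,20],[14,0]]
[[9,11],[13,20],[14,0],[44,10],[48,0]]
[[9,11],[13,20],[14,0],[20,17],[21,0],[44,10],[48,0]]
[[9,11],[13,20],[14,0],[20,17],[21,0],[28,5],[29,0],[44,10],[48,0]]
[[9,11],[13,20],[14,0],[20,17],[21,0],[28,5],[29,0],[44,10],[48,5],[50,0]]
[[9,11],[13,20],[14,9],[20,17],[21,9],[29,0],[44,10],[48,5],[50,0]]
[[2,17],[11,11],[13,20],[14,9],[20,17],[21,9],[29,0],[44,10],[48,5],[50,0]]
[[2,17],[11,11],[13,20],[14,17],[15,9],[20,17],[21,9],[29,0],[44,10],[48,5],[50,0]]
[[2,17],[11,11],[13,20],[14,17],[15,16],[17,9],[20,17],[21,9],[29,0],[44,10],[48,5],[50,0]]
[[2,17],[11,11],[13,20],[14,17],[15,16],[17,9],[20,17],[21,9],[29,0],[44,10],[48,5],[50,0]]
[[2,17],[11,11],[13,20],[14,17],[15,16],[17,9],[20,17],[21,9],[29,0],[44,10],[48,5],[50,0]]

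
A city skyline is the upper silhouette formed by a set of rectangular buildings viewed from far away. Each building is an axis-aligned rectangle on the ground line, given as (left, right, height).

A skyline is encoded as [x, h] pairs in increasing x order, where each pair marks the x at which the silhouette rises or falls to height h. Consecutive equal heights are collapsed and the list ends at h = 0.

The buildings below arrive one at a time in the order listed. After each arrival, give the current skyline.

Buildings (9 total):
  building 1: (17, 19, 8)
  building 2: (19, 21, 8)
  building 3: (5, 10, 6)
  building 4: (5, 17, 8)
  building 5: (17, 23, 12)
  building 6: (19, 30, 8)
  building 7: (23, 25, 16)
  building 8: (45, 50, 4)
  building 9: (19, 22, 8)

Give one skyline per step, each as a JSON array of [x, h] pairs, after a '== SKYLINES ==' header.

== SKYLINES ==
[[17,8],[19,0]]
[[17,8],[21,0]]
[[5,6],[10,0],[17,8],[21,0]]
[[5,8],[21,0]]
[[5,8],[17,12],[23,0]]
[[5,8],[17,12],[23,8],[30,0]]
[[5,8],[17,12],[23,16],[25,8],[30,0]]
[[5,8],[17,12],[23,16],[25,8],[30,0],[45,4],[50,0]]
[[5,8],[17,12],[23,16],[25,8],[30,0],[45,4],[50,0]]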